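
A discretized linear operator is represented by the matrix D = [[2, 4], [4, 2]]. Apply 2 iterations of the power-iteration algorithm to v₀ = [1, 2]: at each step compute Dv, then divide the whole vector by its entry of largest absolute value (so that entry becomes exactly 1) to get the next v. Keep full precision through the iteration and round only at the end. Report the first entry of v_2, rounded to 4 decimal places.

Dv0 = (10.00000, 8.00000); divide by 10.00000 → v1 = (1.00000, 0.80000)
Dv1 = (5.20000, 5.60000); divide by 5.60000 → v2 = (0.92857, 1.00000)
Requested entry of v2: 52/56 = 0.9286

0.9286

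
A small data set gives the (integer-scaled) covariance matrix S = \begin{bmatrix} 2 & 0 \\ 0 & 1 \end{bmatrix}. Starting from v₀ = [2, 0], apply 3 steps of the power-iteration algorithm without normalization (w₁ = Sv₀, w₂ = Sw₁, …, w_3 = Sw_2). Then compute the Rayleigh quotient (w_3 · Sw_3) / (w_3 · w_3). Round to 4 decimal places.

w1 = Sv₀ = (2·2 + 0·0; 0·2 + 1·0) = (4, 0)
w2 = Sw1 = (2·4 + 0·0; 0·4 + 1·0) = (8, 0)
w3 = Sw2 = (16, 0)
Sw3 = (32, 0)
w3·Sw3 = 16·32 + 0·0 = 512; w3·w3 = 16·16 + 0·0 = 256
λ ≈ 512/256 = 2.0000

2.0000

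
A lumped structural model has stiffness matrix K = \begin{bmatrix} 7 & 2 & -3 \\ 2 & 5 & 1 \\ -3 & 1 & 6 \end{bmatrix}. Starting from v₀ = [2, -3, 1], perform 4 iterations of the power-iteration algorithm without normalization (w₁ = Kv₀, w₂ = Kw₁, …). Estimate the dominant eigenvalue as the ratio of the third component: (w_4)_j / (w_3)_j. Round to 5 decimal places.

w1 = Kv₀ = (7·2 + 2·(-3) + (-3)·1; 2·2 + 5·(-3) + 1·1; (-3)·2 + 1·(-3) + 6·1) = (5, -10, -3)
w2 = Kw1 = (7·5 + 2·(-10) + (-3)·(-3); 2·5 + 5·(-10) + 1·(-3); (-3)·5 + 1·(-10) + 6·(-3)) = (24, -43, -43)
w3 = Kw2 = (211, -210, -373)
w4 = Kw3 = (2176, -1001, -3081)
Ratio at component: -3081 / -373 = 8.26005

λ ≈ 8.26005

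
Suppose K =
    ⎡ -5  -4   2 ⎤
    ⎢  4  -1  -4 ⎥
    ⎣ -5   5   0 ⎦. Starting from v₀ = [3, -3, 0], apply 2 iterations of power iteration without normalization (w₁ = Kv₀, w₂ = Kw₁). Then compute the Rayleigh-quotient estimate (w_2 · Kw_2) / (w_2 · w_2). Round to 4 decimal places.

λ ≈ -0.9741

w1 = Kv₀ = (-3, 15, -30)
w2 = Kw1 = (-105, 93, 90)
Kw2 = (333, -873, 990)
w2·Kw2 = (-105)·333 + 93·(-873) + 90·990 = -27054; w2·w2 = (-105)·(-105) + 93·93 + 90·90 = 27774
λ ≈ -27054/27774 = -0.9741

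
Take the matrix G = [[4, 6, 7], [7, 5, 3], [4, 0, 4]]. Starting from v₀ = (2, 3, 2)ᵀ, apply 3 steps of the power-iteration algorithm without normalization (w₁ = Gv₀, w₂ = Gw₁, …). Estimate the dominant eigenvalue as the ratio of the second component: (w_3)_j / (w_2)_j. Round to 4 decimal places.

w1 = Gv₀ = (40, 35, 16)
w2 = Gw1 = (482, 503, 224)
w3 = Gw2 = (6514, 6561, 2824)
Ratio at component: 6561 / 503 = 13.0437

λ ≈ 13.0437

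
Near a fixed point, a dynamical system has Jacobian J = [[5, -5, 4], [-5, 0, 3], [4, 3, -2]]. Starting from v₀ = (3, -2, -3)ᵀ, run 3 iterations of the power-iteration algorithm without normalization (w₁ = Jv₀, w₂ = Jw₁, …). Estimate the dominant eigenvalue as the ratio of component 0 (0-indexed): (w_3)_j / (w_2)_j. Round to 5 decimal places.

w1 = Jv₀ = (5·3 + (-5)·(-2) + 4·(-3); (-5)·3 + 0·(-2) + 3·(-3); 4·3 + 3·(-2) + (-2)·(-3)) = (13, -24, 12)
w2 = Jw1 = (5·13 + (-5)·(-24) + 4·12; (-5)·13 + 0·(-24) + 3·12; 4·13 + 3·(-24) + (-2)·12) = (233, -29, -44)
w3 = Jw2 = (1134, -1297, 933)
Ratio at component: 1134 / 233 = 4.86695

4.86695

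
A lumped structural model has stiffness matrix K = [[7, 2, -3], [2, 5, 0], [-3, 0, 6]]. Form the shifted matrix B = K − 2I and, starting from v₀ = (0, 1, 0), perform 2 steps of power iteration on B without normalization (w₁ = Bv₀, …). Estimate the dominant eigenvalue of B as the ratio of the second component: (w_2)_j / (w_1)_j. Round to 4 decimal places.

4.3333

B = K − 2I has rows (5, 2, -3); (2, 3, 0); (-3, 0, 4)
w1 = Bv₀ = (2, 3, 0)
w2 = Bw1 = (16, 13, -6)
Ratio: 13/3 = 4.3333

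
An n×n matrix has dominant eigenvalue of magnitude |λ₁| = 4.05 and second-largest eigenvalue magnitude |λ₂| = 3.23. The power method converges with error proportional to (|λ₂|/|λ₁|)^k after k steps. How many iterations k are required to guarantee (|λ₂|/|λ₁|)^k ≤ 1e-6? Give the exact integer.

62

|λ₂/λ₁| = 3.23/4.05 = 0.79753
Need k ≥ ln(1e-6) / ln(0.79753) = -13.8155 / -0.2262 ≈ 61.067
Smallest integer k satisfying the bound: 62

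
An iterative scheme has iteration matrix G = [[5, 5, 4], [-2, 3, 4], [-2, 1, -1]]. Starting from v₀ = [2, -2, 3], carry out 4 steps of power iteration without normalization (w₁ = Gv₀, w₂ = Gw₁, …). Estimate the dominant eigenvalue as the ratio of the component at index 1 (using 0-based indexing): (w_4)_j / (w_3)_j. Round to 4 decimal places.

λ ≈ 3.4681

w1 = Gv₀ = (12, 2, -9)
w2 = Gw1 = (34, -54, -13)
w3 = Gw2 = (-152, -282, -109)
w4 = Gw3 = (-2606, -978, 131)
Ratio at component: -978 / -282 = 3.4681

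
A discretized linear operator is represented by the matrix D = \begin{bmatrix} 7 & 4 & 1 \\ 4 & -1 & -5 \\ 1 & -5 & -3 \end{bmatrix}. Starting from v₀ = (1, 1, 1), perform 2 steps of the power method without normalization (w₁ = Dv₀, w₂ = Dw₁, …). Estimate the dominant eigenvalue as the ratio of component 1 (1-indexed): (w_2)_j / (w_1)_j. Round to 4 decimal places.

λ ≈ 5.7500

w1 = Dv₀ = (7·1 + 4·1 + 1·1; 4·1 + (-1)·1 + (-5)·1; 1·1 + (-5)·1 + (-3)·1) = (12, -2, -7)
w2 = Dw1 = (7·12 + 4·(-2) + 1·(-7); 4·12 + (-1)·(-2) + (-5)·(-7); 1·12 + (-5)·(-2) + (-3)·(-7)) = (69, 85, 43)
Ratio at component: 69 / 12 = 5.7500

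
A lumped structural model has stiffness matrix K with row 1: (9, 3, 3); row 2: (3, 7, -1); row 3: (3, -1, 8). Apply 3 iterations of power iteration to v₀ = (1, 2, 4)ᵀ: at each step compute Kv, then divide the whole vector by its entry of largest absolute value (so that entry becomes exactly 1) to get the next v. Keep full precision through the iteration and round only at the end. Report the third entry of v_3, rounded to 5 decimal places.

Kv0 = (27.000000, 13.000000, 33.000000); divide by 33.000000 → v1 = (0.818182, 0.393939, 1.000000)
Kv1 = (11.545455, 4.212121, 10.060606); divide by 11.545455 → v2 = (1.000000, 0.364829, 0.871391)
Kv2 = (12.708661, 4.682415, 9.606299); divide by 12.708661 → v3 = (1.000000, 0.368443, 0.755886)
Requested entry of v3: 3660/4842 = 0.75589

0.75589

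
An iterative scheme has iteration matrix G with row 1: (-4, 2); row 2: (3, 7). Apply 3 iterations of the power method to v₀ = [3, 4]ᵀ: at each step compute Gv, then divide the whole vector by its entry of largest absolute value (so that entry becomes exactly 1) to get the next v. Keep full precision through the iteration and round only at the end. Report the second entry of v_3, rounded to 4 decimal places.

Gv0 = (-4.00000, 37.00000); divide by 37.00000 → v1 = (-0.10811, 1.00000)
Gv1 = (2.43243, 6.67568); divide by 6.67568 → v2 = (0.36437, 1.00000)
Gv2 = (0.54251, 8.09312); divide by 8.09312 → v3 = (0.06703, 1.00000)
Requested entry of v3: 1999/1999 = 1.0000

1.0000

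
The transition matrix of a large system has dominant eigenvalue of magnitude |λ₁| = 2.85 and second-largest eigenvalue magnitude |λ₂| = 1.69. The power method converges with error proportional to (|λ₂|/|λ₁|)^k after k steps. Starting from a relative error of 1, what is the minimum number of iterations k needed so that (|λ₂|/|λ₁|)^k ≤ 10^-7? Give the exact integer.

31

|λ₂/λ₁| = 1.69/2.85 = 0.59298
Need k ≥ ln(10^-7) / ln(0.59298) = -16.1181 / -0.5226 ≈ 30.843
Smallest integer k satisfying the bound: 31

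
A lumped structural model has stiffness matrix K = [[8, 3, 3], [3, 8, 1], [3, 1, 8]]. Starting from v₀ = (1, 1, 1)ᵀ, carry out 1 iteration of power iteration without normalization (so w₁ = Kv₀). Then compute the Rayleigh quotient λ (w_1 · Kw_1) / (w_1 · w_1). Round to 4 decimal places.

w1 = Kv₀ = (8·1 + 3·1 + 3·1; 3·1 + 8·1 + 1·1; 3·1 + 1·1 + 8·1) = (14, 12, 12)
Kw1 = (184, 150, 150)
w1·Kw1 = 14·184 + 12·150 + 12·150 = 6176; w1·w1 = 14·14 + 12·12 + 12·12 = 484
λ ≈ 6176/484 = 12.7603

12.7603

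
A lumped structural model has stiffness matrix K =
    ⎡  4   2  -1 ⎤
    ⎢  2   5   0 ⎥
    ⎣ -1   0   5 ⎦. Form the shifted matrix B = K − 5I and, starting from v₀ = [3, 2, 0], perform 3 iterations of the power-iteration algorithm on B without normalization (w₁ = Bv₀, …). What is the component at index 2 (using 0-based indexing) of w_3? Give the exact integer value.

B = K − 5I has rows (-1, 2, -1); (2, 0, 0); (-1, 0, 0)
w1 = Bv₀ = ((-1)·3 + 2·2 + (-1)·0; 2·3 + 0·2 + 0·0; (-1)·3 + 0·2 + 0·0) = (1, 6, -3)
w2 = Bw1 = ((-1)·1 + 2·6 + (-1)·(-3); 2·1 + 0·6 + 0·(-3); (-1)·1 + 0·6 + 0·(-3)) = (14, 2, -1)
w3 = Bw2 = (-9, 28, -14)
Requested component of w3: -14

-14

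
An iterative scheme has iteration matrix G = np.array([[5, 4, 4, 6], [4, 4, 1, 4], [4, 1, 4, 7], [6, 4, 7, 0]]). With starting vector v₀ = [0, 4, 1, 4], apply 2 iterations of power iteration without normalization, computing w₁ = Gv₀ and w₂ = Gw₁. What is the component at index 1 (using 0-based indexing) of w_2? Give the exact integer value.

436

w1 = Gv₀ = (5·0 + 4·4 + 4·1 + 6·4; 4·0 + 4·4 + 1·1 + 4·4; 4·0 + 1·4 + 4·1 + 7·4; 6·0 + 4·4 + 7·1 + 0·4) = (44, 33, 36, 23)
w2 = Gw1 = (5·44 + 4·33 + 4·36 + 6·23; 4·44 + 4·33 + 1·36 + 4·23; 4·44 + 1·33 + 4·36 + 7·23; 6·44 + 4·33 + 7·36 + 0·23) = (634, 436, 514, 648)
The requested component of w2 is 436.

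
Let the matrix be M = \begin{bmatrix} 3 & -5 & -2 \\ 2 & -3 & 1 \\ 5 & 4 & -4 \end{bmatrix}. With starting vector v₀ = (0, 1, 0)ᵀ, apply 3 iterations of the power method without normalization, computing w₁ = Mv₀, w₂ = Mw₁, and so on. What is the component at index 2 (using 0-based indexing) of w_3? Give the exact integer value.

w1 = Mv₀ = (3·0 + (-5)·1 + (-2)·0; 2·0 + (-3)·1 + 1·0; 5·0 + 4·1 + (-4)·0) = (-5, -3, 4)
w2 = Mw1 = (3·(-5) + (-5)·(-3) + (-2)·4; 2·(-5) + (-3)·(-3) + 1·4; 5·(-5) + 4·(-3) + (-4)·4) = (-8, 3, -53)
w3 = Mw2 = (67, -78, 184)
The requested component of w3 is 184.

184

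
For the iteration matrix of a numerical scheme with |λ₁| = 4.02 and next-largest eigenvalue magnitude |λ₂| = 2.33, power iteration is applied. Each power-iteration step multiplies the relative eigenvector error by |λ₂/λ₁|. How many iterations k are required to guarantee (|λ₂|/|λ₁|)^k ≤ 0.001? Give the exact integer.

|λ₂/λ₁| = 2.33/4.02 = 0.57960
Need k ≥ ln(0.001) / ln(0.57960) = -6.9078 / -0.5454 ≈ 12.665
Smallest integer k satisfying the bound: 13

13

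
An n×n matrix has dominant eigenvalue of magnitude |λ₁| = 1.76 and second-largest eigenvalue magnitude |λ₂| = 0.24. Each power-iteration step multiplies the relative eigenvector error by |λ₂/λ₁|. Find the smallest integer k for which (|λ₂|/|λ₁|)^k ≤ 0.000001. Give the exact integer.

7

|λ₂/λ₁| = 0.24/1.76 = 0.13636
Need k ≥ ln(0.000001) / ln(0.13636) = -13.8155 / -1.9924 ≈ 6.934
Smallest integer k satisfying the bound: 7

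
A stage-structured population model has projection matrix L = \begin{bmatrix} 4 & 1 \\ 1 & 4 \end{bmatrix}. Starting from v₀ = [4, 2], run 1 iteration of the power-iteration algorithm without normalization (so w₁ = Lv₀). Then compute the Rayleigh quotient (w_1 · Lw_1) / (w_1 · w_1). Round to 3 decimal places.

λ ≈ 4.923

w1 = Lv₀ = (4·4 + 1·2; 1·4 + 4·2) = (18, 12)
Lw1 = (84, 66)
w1·Lw1 = 18·84 + 12·66 = 2304; w1·w1 = 18·18 + 12·12 = 468
λ ≈ 2304/468 = 4.923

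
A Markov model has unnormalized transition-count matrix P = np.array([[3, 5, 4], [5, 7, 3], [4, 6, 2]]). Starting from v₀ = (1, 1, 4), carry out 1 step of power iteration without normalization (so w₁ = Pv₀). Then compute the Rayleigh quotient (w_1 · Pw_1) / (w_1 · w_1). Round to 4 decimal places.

w1 = Pv₀ = (3·1 + 5·1 + 4·4; 5·1 + 7·1 + 3·4; 4·1 + 6·1 + 2·4) = (24, 24, 18)
Pw1 = (264, 342, 276)
w1·Pw1 = 24·264 + 24·342 + 18·276 = 19512; w1·w1 = 24·24 + 24·24 + 18·18 = 1476
λ ≈ 19512/1476 = 13.2195

λ ≈ 13.2195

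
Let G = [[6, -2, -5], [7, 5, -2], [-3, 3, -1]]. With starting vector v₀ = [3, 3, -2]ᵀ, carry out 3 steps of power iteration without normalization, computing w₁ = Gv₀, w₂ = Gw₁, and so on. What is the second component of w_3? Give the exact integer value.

w1 = Gv₀ = (22, 40, 2)
w2 = Gw1 = (42, 350, 52)
w3 = Gw2 = (-708, 1940, 872)
The requested component of w3 is 1940.

1940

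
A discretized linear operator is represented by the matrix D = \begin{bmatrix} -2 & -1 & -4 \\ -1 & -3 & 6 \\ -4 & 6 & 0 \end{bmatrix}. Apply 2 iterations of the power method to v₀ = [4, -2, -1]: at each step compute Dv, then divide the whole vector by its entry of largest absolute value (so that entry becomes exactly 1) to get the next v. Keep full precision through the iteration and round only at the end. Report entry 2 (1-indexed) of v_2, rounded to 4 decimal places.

1.0000

Dv0 = (-2.00000, -4.00000, -28.00000); divide by -28.00000 → v1 = (0.07143, 0.14286, 1.00000)
Dv1 = (-4.28571, 5.50000, 0.57143); divide by 5.50000 → v2 = (-0.77922, 1.00000, 0.10390)
Requested entry of v2: -154/-154 = 1.0000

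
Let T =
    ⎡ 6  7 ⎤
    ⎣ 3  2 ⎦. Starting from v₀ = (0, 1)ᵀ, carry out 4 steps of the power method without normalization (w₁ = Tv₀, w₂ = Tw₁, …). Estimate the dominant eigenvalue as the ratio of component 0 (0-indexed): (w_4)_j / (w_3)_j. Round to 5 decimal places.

λ ≈ 8.98630

w1 = Tv₀ = (7, 2)
w2 = Tw1 = (56, 25)
w3 = Tw2 = (511, 218)
w4 = Tw3 = (4592, 1969)
Ratio at component: 4592 / 511 = 8.98630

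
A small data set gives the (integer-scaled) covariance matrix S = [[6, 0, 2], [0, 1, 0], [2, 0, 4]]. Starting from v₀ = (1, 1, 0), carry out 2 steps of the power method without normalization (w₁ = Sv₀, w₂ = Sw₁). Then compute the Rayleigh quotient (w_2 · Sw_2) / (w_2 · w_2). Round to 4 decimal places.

w1 = Sv₀ = (6·1 + 0·1 + 2·0; 0·1 + 1·1 + 0·0; 2·1 + 0·1 + 4·0) = (6, 1, 2)
w2 = Sw1 = (6·6 + 0·1 + 2·2; 0·6 + 1·1 + 0·2; 2·6 + 0·1 + 4·2) = (40, 1, 20)
Sw2 = (280, 1, 160)
w2·Sw2 = 40·280 + 1·1 + 20·160 = 14401; w2·w2 = 40·40 + 1·1 + 20·20 = 2001
λ ≈ 14401/2001 = 7.1969

7.1969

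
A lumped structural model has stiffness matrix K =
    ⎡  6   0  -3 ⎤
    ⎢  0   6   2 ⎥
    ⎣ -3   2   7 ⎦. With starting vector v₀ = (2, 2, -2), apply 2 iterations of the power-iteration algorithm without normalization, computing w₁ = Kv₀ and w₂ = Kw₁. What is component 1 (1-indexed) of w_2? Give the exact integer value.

156

w1 = Kv₀ = (6·2 + 0·2 + (-3)·(-2); 0·2 + 6·2 + 2·(-2); (-3)·2 + 2·2 + 7·(-2)) = (18, 8, -16)
w2 = Kw1 = (6·18 + 0·8 + (-3)·(-16); 0·18 + 6·8 + 2·(-16); (-3)·18 + 2·8 + 7·(-16)) = (156, 16, -150)
The requested component of w2 is 156.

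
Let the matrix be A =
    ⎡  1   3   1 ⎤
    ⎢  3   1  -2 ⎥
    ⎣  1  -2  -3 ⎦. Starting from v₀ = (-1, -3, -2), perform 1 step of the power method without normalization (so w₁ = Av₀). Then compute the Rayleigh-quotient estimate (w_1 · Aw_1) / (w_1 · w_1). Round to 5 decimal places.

w1 = Av₀ = (-12, -2, 11)
Aw1 = (-7, -60, -41)
w1·Aw1 = (-12)·(-7) + (-2)·(-60) + 11·(-41) = -247; w1·w1 = (-12)·(-12) + (-2)·(-2) + 11·11 = 269
λ ≈ -247/269 = -0.91822

λ ≈ -0.91822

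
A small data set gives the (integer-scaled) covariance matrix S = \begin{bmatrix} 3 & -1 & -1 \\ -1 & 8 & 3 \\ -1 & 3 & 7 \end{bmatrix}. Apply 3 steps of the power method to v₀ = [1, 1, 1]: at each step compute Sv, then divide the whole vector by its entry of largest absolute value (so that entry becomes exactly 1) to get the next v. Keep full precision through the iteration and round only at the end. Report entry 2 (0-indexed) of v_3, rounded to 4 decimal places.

0.8579

Sv0 = (1.00000, 10.00000, 9.00000); divide by 10.00000 → v1 = (0.10000, 1.00000, 0.90000)
Sv1 = (-1.60000, 10.60000, 9.20000); divide by 10.60000 → v2 = (-0.15094, 1.00000, 0.86792)
Sv2 = (-2.32075, 10.75472, 9.22642); divide by 10.75472 → v3 = (-0.21579, 1.00000, 0.85789)
Requested entry of v3: 978/1140 = 0.8579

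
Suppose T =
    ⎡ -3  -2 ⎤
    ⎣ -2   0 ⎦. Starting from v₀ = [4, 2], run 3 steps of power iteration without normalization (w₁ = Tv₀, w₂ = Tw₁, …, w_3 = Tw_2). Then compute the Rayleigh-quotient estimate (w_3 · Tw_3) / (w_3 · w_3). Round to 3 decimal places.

λ ≈ -4.000

w1 = Tv₀ = ((-3)·4 + (-2)·2; (-2)·4 + 0·2) = (-16, -8)
w2 = Tw1 = ((-3)·(-16) + (-2)·(-8); (-2)·(-16) + 0·(-8)) = (64, 32)
w3 = Tw2 = (-256, -128)
Tw3 = (1024, 512)
w3·Tw3 = (-256)·1024 + (-128)·512 = -327680; w3·w3 = (-256)·(-256) + (-128)·(-128) = 81920
λ ≈ -327680/81920 = -4.000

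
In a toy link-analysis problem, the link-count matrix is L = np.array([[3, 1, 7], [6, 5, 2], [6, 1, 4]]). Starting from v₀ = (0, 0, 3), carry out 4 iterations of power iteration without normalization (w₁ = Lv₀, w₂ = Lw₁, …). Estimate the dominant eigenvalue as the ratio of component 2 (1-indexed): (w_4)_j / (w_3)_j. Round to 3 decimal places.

w1 = Lv₀ = (21, 6, 12)
w2 = Lw1 = (153, 180, 180)
w3 = Lw2 = (1899, 2178, 1818)
w4 = Lw3 = (20601, 25920, 20844)
Ratio at component: 25920 / 2178 = 11.901

11.901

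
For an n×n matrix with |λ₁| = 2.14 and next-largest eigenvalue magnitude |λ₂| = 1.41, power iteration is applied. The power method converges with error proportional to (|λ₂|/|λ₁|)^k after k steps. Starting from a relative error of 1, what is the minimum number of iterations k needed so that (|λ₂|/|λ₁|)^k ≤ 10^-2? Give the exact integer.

|λ₂/λ₁| = 1.41/2.14 = 0.65888
Need k ≥ ln(10^-2) / ln(0.65888) = -4.6052 / -0.4172 ≈ 11.038
Smallest integer k satisfying the bound: 12

12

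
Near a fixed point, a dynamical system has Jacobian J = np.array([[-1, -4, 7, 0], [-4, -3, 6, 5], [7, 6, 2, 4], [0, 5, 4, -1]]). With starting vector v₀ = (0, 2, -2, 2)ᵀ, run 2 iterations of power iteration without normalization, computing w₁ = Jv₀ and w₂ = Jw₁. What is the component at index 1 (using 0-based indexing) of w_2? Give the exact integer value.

208

w1 = Jv₀ = ((-1)·0 + (-4)·2 + 7·(-2) + 0·2; (-4)·0 + (-3)·2 + 6·(-2) + 5·2; 7·0 + 6·2 + 2·(-2) + 4·2; 0·0 + 5·2 + 4·(-2) + (-1)·2) = (-22, -8, 16, 0)
w2 = Jw1 = ((-1)·(-22) + (-4)·(-8) + 7·16 + 0·0; (-4)·(-22) + (-3)·(-8) + 6·16 + 5·0; 7·(-22) + 6·(-8) + 2·16 + 4·0; 0·(-22) + 5·(-8) + 4·16 + (-1)·0) = (166, 208, -170, 24)
The requested component of w2 is 208.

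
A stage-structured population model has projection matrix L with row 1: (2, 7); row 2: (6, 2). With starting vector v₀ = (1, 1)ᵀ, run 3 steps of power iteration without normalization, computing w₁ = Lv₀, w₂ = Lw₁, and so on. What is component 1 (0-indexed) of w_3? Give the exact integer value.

w1 = Lv₀ = (9, 8)
w2 = Lw1 = (74, 70)
w3 = Lw2 = (638, 584)
The requested component of w3 is 584.

584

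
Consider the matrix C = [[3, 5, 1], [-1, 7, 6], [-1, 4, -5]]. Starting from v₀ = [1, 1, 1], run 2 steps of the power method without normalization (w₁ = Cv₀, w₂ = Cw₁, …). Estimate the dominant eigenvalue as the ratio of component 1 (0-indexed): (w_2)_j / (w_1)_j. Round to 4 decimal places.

5.2500

w1 = Cv₀ = (9, 12, -2)
w2 = Cw1 = (85, 63, 49)
Ratio at component: 63 / 12 = 5.2500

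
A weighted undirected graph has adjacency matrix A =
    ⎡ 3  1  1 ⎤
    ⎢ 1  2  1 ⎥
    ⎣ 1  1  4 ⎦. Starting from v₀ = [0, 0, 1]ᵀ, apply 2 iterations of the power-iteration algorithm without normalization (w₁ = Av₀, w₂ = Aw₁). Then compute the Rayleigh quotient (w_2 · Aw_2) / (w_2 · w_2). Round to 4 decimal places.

w1 = Av₀ = (1, 1, 4)
w2 = Aw1 = (8, 7, 18)
Aw2 = (49, 40, 87)
w2·Aw2 = 8·49 + 7·40 + 18·87 = 2238; w2·w2 = 8·8 + 7·7 + 18·18 = 437
λ ≈ 2238/437 = 5.1213

λ ≈ 5.1213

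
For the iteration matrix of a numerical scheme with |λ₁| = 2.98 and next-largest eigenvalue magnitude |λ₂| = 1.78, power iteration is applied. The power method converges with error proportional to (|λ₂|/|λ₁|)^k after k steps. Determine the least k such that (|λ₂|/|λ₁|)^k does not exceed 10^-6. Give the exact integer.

|λ₂/λ₁| = 1.78/2.98 = 0.59732
Need k ≥ ln(10^-6) / ln(0.59732) = -13.8155 / -0.5153 ≈ 26.810
Smallest integer k satisfying the bound: 27

27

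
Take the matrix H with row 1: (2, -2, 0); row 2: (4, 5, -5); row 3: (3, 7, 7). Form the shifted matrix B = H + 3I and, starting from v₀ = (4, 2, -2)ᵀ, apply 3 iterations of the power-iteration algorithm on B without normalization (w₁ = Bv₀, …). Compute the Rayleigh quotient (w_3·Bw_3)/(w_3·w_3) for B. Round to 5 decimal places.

B = H + 3I has rows (5, -2, 0); (4, 8, -5); (3, 7, 10)
w1 = Bv₀ = (16, 42, 6)
w2 = Bw1 = (-4, 370, 402)
w3 = Bw2 = (-760, 934, 6598)
Bw3 = (-5668, -28558, 70238)
w3·Bw3 = 441064832; w3·w3 = 44983560; μ ≈ 441064832/44983560 = 9.80502

μ ≈ 9.80502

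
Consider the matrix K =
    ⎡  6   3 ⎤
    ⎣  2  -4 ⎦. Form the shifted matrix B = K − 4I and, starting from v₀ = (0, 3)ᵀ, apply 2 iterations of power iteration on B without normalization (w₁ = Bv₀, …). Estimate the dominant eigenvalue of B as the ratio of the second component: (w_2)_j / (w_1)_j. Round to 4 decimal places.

-8.7500

B = K − 4I has rows (2, 3); (2, -8)
w1 = Bv₀ = (2·0 + 3·3; 2·0 + (-8)·3) = (9, -24)
w2 = Bw1 = (2·9 + 3·(-24); 2·9 + (-8)·(-24)) = (-54, 210)
Ratio: 210/-24 = -8.7500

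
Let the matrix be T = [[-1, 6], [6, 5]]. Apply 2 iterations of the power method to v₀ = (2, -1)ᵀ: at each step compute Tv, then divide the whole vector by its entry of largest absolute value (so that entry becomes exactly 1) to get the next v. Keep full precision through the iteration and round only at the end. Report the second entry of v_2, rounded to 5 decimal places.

Tv0 = (-8.000000, 7.000000); divide by -8.000000 → v1 = (1.000000, -0.875000)
Tv1 = (-6.250000, 1.625000); divide by -6.250000 → v2 = (1.000000, -0.260000)
Requested entry of v2: -13/50 = -0.26000

-0.26000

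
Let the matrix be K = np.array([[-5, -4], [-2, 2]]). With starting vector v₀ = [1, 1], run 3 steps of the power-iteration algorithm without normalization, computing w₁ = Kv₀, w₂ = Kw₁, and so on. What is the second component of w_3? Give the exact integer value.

w1 = Kv₀ = (-9, 0)
w2 = Kw1 = (45, 18)
w3 = Kw2 = (-297, -54)
The requested component of w3 is -54.

-54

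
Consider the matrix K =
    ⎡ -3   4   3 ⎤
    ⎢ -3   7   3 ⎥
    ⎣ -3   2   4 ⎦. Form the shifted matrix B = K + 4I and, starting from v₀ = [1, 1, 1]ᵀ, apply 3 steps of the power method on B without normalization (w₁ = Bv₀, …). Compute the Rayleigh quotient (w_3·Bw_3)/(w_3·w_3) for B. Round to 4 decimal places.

B = K + 4I has rows (1, 4, 3); (-3, 11, 3); (-3, 2, 8)
w1 = Bv₀ = (8, 11, 7)
w2 = Bw1 = (73, 118, 54)
w3 = Bw2 = (707, 1241, 449)
Bw3 = (7018, 12877, 3953)
w3·Bw3 = 22716980; w3·w3 = 2241531; μ ≈ 22716980/2241531 = 10.1346

10.1346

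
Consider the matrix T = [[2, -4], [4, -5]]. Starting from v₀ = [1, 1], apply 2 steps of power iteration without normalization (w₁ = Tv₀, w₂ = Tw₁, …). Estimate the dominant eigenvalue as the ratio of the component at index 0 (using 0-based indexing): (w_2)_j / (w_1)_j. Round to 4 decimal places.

0.0000

w1 = Tv₀ = (2·1 + (-4)·1; 4·1 + (-5)·1) = (-2, -1)
w2 = Tw1 = (2·(-2) + (-4)·(-1); 4·(-2) + (-5)·(-1)) = (0, -3)
Ratio at component: 0 / -2 = 0.0000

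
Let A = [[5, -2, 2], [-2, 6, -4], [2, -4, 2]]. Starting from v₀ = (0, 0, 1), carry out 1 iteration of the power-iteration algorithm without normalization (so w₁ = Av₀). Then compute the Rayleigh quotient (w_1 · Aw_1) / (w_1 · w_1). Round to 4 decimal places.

w1 = Av₀ = (5·0 + (-2)·0 + 2·1; (-2)·0 + 6·0 + (-4)·1; 2·0 + (-4)·0 + 2·1) = (2, -4, 2)
Aw1 = (22, -36, 24)
w1·Aw1 = 2·22 + (-4)·(-36) + 2·24 = 236; w1·w1 = 2·2 + (-4)·(-4) + 2·2 = 24
λ ≈ 236/24 = 9.8333

9.8333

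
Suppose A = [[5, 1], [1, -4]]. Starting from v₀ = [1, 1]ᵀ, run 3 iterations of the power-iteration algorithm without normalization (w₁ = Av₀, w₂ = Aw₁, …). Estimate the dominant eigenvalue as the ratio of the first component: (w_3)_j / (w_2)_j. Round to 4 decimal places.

w1 = Av₀ = (6, -3)
w2 = Aw1 = (27, 18)
w3 = Aw2 = (153, -45)
Ratio at component: 153 / 27 = 5.6667

λ ≈ 5.6667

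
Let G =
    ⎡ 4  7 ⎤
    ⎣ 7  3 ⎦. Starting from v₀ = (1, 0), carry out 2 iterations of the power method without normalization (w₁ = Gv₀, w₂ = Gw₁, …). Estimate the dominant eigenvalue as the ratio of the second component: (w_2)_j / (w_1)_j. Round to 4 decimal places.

w1 = Gv₀ = (4, 7)
w2 = Gw1 = (65, 49)
Ratio at component: 49 / 7 = 7.0000

7.0000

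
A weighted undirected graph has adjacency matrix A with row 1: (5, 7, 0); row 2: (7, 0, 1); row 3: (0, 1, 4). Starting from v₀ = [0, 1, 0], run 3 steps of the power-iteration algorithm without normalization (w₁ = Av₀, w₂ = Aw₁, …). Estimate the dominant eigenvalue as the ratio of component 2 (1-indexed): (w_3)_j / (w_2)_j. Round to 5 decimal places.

w1 = Av₀ = (7, 0, 1)
w2 = Aw1 = (35, 50, 4)
w3 = Aw2 = (525, 249, 66)
Ratio at component: 249 / 50 = 4.98000

4.98000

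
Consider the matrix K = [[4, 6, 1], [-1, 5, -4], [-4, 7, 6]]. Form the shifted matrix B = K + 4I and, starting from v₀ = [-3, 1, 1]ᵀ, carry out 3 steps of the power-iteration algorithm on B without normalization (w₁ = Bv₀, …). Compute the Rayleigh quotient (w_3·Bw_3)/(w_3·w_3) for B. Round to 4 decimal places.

8.9598

B = K + 4I has rows (8, 6, 1); (-1, 9, -4); (-4, 7, 10)
w1 = Bv₀ = (-17, 8, 29)
w2 = Bw1 = (-59, -27, 414)
w3 = Bw2 = (-220, -1840, 4187)
Bw3 = (-8613, -33088, 29870)
w3·Bw3 = 187842470; w3·w3 = 20964969; μ ≈ 187842470/20964969 = 8.9598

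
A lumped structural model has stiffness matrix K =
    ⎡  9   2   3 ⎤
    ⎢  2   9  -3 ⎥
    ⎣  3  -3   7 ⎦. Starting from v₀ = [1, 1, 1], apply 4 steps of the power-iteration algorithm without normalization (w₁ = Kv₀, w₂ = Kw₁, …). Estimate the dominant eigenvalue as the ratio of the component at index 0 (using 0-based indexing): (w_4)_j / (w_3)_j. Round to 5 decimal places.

11.10022

w1 = Kv₀ = (14, 8, 7)
w2 = Kw1 = (163, 79, 67)
w3 = Kw2 = (1826, 836, 721)
w4 = Kw3 = (20269, 9013, 8017)
Ratio at component: 20269 / 1826 = 11.10022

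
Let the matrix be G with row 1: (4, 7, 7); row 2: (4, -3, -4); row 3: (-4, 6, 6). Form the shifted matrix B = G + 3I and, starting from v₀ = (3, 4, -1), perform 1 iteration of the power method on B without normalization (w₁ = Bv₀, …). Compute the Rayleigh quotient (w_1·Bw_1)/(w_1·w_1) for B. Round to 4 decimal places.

10.0025

B = G + 3I has rows (7, 7, 7); (4, 0, -4); (-4, 6, 9)
w1 = Bv₀ = (7·3 + 7·4 + 7·(-1); 4·3 + 0·4 + (-4)·(-1); (-4)·3 + 6·4 + 9·(-1)) = (42, 16, 3)
Bw1 = (427, 156, -45)
w1·Bw1 = 20295; w1·w1 = 2029; μ ≈ 20295/2029 = 10.0025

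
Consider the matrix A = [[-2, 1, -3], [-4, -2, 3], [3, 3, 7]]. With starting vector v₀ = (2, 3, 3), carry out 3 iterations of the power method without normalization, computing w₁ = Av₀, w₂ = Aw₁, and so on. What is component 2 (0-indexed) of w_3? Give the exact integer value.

w1 = Av₀ = (-10, -5, 36)
w2 = Aw1 = (-93, 158, 207)
w3 = Aw2 = (-277, 677, 1644)
The requested component of w3 is 1644.

1644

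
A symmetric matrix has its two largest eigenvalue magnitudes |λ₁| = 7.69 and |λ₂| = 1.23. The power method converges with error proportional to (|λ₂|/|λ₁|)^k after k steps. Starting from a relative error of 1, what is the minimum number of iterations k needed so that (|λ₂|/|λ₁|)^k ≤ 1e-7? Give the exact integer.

9

|λ₂/λ₁| = 1.23/7.69 = 0.15995
Need k ≥ ln(1e-7) / ln(0.15995) = -16.1181 / -1.8329 ≈ 8.794
Smallest integer k satisfying the bound: 9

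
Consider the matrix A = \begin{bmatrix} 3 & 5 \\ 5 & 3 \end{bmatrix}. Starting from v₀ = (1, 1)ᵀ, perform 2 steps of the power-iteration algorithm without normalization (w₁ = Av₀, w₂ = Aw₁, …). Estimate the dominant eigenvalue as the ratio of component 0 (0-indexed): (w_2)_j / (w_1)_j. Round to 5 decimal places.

8.00000

w1 = Av₀ = (3·1 + 5·1; 5·1 + 3·1) = (8, 8)
w2 = Aw1 = (3·8 + 5·8; 5·8 + 3·8) = (64, 64)
Ratio at component: 64 / 8 = 8.00000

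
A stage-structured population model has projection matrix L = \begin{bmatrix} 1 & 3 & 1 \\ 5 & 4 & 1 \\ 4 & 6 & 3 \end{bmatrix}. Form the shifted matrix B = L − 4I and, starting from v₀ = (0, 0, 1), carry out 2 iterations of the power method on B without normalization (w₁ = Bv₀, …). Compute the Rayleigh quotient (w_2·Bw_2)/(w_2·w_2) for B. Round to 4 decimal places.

μ ≈ 0.7029

B = L − 4I has rows (-3, 3, 1); (5, 0, 1); (4, 6, -1)
w1 = Bv₀ = ((-3)·0 + 3·0 + 1·1; 5·0 + 0·0 + 1·1; 4·0 + 6·0 + (-1)·1) = (1, 1, -1)
w2 = Bw1 = ((-3)·1 + 3·1 + 1·(-1); 5·1 + 0·1 + 1·(-1); 4·1 + 6·1 + (-1)·(-1)) = (-1, 4, 11)
Bw2 = (26, 6, 9)
w2·Bw2 = 97; w2·w2 = 138; μ ≈ 97/138 = 0.7029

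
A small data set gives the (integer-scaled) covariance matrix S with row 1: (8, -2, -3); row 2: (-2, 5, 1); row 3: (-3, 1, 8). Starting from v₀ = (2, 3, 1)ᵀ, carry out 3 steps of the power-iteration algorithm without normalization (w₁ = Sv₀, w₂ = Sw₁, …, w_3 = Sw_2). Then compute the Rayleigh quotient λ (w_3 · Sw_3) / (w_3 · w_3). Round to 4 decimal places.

λ ≈ 8.6362

w1 = Sv₀ = (8·2 + (-2)·3 + (-3)·1; (-2)·2 + 5·3 + 1·1; (-3)·2 + 1·3 + 8·1) = (7, 12, 5)
w2 = Sw1 = (8·7 + (-2)·12 + (-3)·5; (-2)·7 + 5·12 + 1·5; (-3)·7 + 1·12 + 8·5) = (17, 51, 31)
w3 = Sw2 = (-59, 252, 248)
Sw3 = (-1720, 1626, 2413)
w3·Sw3 = (-59)·(-1720) + 252·1626 + 248·2413 = 1109656; w3·w3 = (-59)·(-59) + 252·252 + 248·248 = 128489
λ ≈ 1109656/128489 = 8.6362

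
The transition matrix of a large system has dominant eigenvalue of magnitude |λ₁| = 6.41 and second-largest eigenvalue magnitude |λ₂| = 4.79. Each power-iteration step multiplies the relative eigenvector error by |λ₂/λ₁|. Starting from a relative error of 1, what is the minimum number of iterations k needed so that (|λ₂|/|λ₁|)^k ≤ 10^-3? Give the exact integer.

|λ₂/λ₁| = 4.79/6.41 = 0.74727
Need k ≥ ln(10^-3) / ln(0.74727) = -6.9078 / -0.2913 ≈ 23.711
Smallest integer k satisfying the bound: 24

24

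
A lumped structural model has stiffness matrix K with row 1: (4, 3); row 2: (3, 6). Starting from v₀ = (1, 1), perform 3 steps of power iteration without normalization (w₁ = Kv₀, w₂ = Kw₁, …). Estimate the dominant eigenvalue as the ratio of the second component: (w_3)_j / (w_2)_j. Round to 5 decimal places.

λ ≈ 8.20000

w1 = Kv₀ = (7, 9)
w2 = Kw1 = (55, 75)
w3 = Kw2 = (445, 615)
Ratio at component: 615 / 75 = 8.20000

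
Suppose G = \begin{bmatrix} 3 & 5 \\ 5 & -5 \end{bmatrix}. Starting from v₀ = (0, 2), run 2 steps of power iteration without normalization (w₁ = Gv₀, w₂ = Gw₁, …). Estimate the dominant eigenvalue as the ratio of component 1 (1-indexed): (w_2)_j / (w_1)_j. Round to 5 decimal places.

w1 = Gv₀ = (10, -10)
w2 = Gw1 = (-20, 100)
Ratio at component: -20 / 10 = -2.00000

-2.00000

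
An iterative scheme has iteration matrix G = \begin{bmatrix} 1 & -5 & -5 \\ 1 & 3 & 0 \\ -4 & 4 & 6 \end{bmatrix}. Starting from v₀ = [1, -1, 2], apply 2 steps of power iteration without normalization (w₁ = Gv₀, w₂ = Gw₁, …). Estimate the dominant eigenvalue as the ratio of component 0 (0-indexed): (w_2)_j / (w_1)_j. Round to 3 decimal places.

w1 = Gv₀ = (-4, -2, 4)
w2 = Gw1 = (-14, -10, 32)
Ratio at component: -14 / -4 = 3.500

λ ≈ 3.500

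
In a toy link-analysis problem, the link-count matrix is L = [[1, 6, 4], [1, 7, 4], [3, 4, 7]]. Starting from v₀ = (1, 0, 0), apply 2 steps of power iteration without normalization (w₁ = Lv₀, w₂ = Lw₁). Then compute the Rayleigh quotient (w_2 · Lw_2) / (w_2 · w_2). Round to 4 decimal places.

λ ≈ 12.6298

w1 = Lv₀ = (1·1 + 6·0 + 4·0; 1·1 + 7·0 + 4·0; 3·1 + 4·0 + 7·0) = (1, 1, 3)
w2 = Lw1 = (1·1 + 6·1 + 4·3; 1·1 + 7·1 + 4·3; 3·1 + 4·1 + 7·3) = (19, 20, 28)
Lw2 = (251, 271, 333)
w2·Lw2 = 19·251 + 20·271 + 28·333 = 19513; w2·w2 = 19·19 + 20·20 + 28·28 = 1545
λ ≈ 19513/1545 = 12.6298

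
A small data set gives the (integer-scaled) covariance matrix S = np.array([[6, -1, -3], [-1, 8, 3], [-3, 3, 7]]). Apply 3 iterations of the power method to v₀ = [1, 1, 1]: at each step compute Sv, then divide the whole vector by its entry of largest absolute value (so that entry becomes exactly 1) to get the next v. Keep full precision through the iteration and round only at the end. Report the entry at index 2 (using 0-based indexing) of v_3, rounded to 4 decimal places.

Sv0 = (2.00000, 10.00000, 7.00000); divide by 10.00000 → v1 = (0.20000, 1.00000, 0.70000)
Sv1 = (-1.90000, 9.90000, 7.30000); divide by 9.90000 → v2 = (-0.19192, 1.00000, 0.73737)
Sv2 = (-4.36364, 10.40404, 8.73737); divide by 10.40404 → v3 = (-0.41942, 1.00000, 0.83981)
Requested entry of v3: 865/1030 = 0.8398

0.8398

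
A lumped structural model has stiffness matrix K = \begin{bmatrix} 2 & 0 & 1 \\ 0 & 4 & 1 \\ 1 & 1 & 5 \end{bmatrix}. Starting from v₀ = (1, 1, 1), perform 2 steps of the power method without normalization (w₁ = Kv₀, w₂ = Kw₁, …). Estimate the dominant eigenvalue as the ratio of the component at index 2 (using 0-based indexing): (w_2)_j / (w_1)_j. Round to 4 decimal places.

w1 = Kv₀ = (3, 5, 7)
w2 = Kw1 = (13, 27, 43)
Ratio at component: 43 / 7 = 6.1429

λ ≈ 6.1429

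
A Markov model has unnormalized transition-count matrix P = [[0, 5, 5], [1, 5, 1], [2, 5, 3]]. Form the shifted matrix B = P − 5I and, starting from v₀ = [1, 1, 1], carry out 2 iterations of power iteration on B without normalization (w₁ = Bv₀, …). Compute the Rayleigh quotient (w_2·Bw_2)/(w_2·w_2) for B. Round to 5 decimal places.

4.00000

B = P − 5I has rows (-5, 5, 5); (1, 0, 1); (2, 5, -2)
w1 = Bv₀ = (5, 2, 5)
w2 = Bw1 = (10, 10, 10)
Bw2 = (50, 20, 50)
w2·Bw2 = 1200; w2·w2 = 300; μ ≈ 1200/300 = 4.00000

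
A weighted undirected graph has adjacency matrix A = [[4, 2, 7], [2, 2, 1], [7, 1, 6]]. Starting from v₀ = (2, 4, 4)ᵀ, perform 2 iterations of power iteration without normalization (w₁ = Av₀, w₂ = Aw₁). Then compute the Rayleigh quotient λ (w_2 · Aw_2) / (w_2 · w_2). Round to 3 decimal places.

λ ≈ 12.477

w1 = Av₀ = (4·2 + 2·4 + 7·4; 2·2 + 2·4 + 1·4; 7·2 + 1·4 + 6·4) = (44, 16, 42)
w2 = Aw1 = (4·44 + 2·16 + 7·42; 2·44 + 2·16 + 1·42; 7·44 + 1·16 + 6·42) = (502, 162, 576)
Aw2 = (6364, 1904, 7132)
w2·Aw2 = 502·6364 + 162·1904 + 576·7132 = 7611208; w2·w2 = 502·502 + 162·162 + 576·576 = 610024
λ ≈ 7611208/610024 = 12.477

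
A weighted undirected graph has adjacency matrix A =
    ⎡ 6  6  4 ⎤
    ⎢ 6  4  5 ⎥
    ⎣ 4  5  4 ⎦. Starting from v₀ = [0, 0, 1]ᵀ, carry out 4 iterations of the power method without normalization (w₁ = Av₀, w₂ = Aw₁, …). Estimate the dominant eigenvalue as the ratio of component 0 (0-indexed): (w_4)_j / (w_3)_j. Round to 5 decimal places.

w1 = Av₀ = (4, 5, 4)
w2 = Aw1 = (70, 64, 57)
w3 = Aw2 = (1032, 961, 828)
w4 = Aw3 = (15270, 14176, 12245)
Ratio at component: 15270 / 1032 = 14.79651

λ ≈ 14.79651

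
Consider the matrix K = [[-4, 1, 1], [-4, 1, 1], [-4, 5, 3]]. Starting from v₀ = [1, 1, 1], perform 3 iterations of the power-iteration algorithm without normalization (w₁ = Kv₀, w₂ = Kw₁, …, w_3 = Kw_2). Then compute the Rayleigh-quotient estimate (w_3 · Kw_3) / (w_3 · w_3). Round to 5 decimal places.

λ ≈ 0.00000

w1 = Kv₀ = ((-4)·1 + 1·1 + 1·1; (-4)·1 + 1·1 + 1·1; (-4)·1 + 5·1 + 3·1) = (-2, -2, 4)
w2 = Kw1 = ((-4)·(-2) + 1·(-2) + 1·4; (-4)·(-2) + 1·(-2) + 1·4; (-4)·(-2) + 5·(-2) + 3·4) = (10, 10, 10)
w3 = Kw2 = (-20, -20, 40)
Kw3 = (100, 100, 100)
w3·Kw3 = (-20)·100 + (-20)·100 + 40·100 = 0; w3·w3 = (-20)·(-20) + (-20)·(-20) + 40·40 = 2400
λ ≈ 0/2400 = 0.00000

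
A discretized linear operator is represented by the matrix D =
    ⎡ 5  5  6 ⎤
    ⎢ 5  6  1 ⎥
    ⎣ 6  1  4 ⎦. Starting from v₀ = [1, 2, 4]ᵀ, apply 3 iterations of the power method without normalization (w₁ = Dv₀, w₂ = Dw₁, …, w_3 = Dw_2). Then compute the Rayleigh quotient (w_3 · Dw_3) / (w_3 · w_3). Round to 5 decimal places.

w1 = Dv₀ = (39, 21, 24)
w2 = Dw1 = (444, 345, 351)
w3 = Dw2 = (6051, 4641, 4413)
Dw3 = (79938, 62514, 58599)
w3·Dw3 = 6051·79938 + 4641·62514 + 4413·58599 = 1032429699; w3·w3 = 6051·6051 + 4641·4641 + 4413·4413 = 77628051
λ ≈ 1032429699/77628051 = 13.29970

13.29970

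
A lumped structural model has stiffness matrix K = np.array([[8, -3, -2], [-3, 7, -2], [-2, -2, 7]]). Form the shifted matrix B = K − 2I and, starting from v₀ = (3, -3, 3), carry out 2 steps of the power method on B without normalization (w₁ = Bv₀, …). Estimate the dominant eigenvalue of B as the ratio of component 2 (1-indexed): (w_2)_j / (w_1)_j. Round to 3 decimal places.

B = K − 2I has rows (6, -3, -2); (-3, 5, -2); (-2, -2, 5)
w1 = Bv₀ = (21, -30, 15)
w2 = Bw1 = (186, -243, 93)
Ratio: -243/-30 = 8.100

μ ≈ 8.100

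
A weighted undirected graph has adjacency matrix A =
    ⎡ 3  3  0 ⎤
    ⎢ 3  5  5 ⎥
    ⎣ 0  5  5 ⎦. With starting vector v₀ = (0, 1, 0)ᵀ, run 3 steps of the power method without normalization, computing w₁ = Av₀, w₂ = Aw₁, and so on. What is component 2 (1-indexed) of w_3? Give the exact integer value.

w1 = Av₀ = (3·0 + 3·1 + 0·0; 3·0 + 5·1 + 5·0; 0·0 + 5·1 + 5·0) = (3, 5, 5)
w2 = Aw1 = (3·3 + 3·5 + 0·5; 3·3 + 5·5 + 5·5; 0·3 + 5·5 + 5·5) = (24, 59, 50)
w3 = Aw2 = (249, 617, 545)
The requested component of w3 is 617.

617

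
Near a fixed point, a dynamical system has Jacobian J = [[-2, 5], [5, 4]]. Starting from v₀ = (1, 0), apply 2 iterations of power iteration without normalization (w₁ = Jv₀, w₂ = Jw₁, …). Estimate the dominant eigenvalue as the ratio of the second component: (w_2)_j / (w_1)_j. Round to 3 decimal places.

w1 = Jv₀ = (-2, 5)
w2 = Jw1 = (29, 10)
Ratio at component: 10 / 5 = 2.000

2.000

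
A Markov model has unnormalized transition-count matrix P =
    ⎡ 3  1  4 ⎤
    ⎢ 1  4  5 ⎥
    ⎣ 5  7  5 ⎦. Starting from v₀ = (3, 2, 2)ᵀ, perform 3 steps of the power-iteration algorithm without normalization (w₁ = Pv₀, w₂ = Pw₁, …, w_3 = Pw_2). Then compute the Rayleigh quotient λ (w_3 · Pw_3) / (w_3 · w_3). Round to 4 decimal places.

12.2126

w1 = Pv₀ = (3·3 + 1·2 + 4·2; 1·3 + 4·2 + 5·2; 5·3 + 7·2 + 5·2) = (19, 21, 39)
w2 = Pw1 = (3·19 + 1·21 + 4·39; 1·19 + 4·21 + 5·39; 5·19 + 7·21 + 5·39) = (234, 298, 437)
w3 = Pw2 = (2748, 3611, 5441)
Pw3 = (33619, 44397, 66222)
w3·Pw3 = 2748·33619 + 3611·44397 + 5441·66222 = 613016481; w3·w3 = 2748·2748 + 3611·3611 + 5441·5441 = 50195306
λ ≈ 613016481/50195306 = 12.2126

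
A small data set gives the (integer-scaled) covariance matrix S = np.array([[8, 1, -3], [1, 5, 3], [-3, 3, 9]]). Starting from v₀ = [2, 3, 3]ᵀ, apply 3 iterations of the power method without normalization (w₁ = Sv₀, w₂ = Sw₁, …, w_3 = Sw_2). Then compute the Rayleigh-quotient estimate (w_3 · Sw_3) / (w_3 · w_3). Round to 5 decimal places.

λ ≈ 11.11596

w1 = Sv₀ = (8·2 + 1·3 + (-3)·3; 1·2 + 5·3 + 3·3; (-3)·2 + 3·3 + 9·3) = (10, 26, 30)
w2 = Sw1 = (8·10 + 1·26 + (-3)·30; 1·10 + 5·26 + 3·30; (-3)·10 + 3·26 + 9·30) = (16, 230, 318)
w3 = Sw2 = (-596, 2120, 3504)
Sw3 = (-13160, 20516, 39684)
w3·Sw3 = (-596)·(-13160) + 2120·20516 + 3504·39684 = 190390016; w3·w3 = (-596)·(-596) + 2120·2120 + 3504·3504 = 17127632
λ ≈ 190390016/17127632 = 11.11596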